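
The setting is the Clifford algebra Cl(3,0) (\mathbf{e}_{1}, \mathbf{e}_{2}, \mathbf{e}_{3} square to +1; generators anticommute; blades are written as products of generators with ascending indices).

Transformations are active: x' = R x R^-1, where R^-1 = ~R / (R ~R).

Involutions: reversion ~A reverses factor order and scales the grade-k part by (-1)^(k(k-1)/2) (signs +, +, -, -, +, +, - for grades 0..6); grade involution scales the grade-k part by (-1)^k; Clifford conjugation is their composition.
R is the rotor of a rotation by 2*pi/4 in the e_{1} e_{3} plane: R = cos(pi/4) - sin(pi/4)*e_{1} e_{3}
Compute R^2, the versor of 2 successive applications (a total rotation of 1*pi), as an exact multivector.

The rotor phase is half the rotation angle and phases add under composition, so 2 steps in the e_{1} e_{3} plane accumulate phase 2*(pi/4) = \frac{\pi}{2}: R^2 = cos(\frac{\pi}{2}) - sin(\frac{\pi}{2})*e_{1} e_{3}.
cos(\frac{\pi}{2}) = 0 and sin(\frac{\pi}{2}) = 1, so R^2 = -e_{1} e_{3}. The net rotation is 1*pi; the rotor keeps the half-angle phase exactly.
Answer: -e_{1} e_{3}


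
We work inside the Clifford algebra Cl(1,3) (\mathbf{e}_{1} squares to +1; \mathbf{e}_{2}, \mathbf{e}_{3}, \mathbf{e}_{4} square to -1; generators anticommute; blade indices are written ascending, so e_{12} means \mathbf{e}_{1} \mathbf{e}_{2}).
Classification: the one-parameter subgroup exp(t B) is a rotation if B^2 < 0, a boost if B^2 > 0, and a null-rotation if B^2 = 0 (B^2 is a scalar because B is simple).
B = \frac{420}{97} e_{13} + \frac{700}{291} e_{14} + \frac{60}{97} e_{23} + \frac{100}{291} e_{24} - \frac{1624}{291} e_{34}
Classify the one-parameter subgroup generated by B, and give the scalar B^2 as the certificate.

B^2 term by term: the squares give (\frac{420}{97})^2*(e_{13})^2 + (\frac{700}{291})^2*(e_{14})^2 + (\frac{60}{97})^2*(e_{23})^2 + (\frac{100}{291})^2*(e_{24})^2 + (-\frac{1624}{291})^2*(e_{34})^2 = \frac{176400}{9409}*(+1) + \frac{490000}{84681}*(+1) + \frac{3600}{9409}*(-1) + \frac{10000}{84681}*(-1) + \frac{2637376}{84681}*(-1) = -\frac{64}{9} (each basis 2-blade squares to minus the product of its generators' squares); cross terms between blades sharing an index anticommute and cancel; the commuting (index-disjoint) pairs give grade-4 terms 2*c*c'*(blade product), which cancel blade by blade — e_{1234}: -\frac{28000}{9409} + \frac{28000}{9409} = 0 — confirming B is simple. So B^2 = -\frac{64}{9}.
Answer: rotation, certificate B^2 = -\frac{64}{9}. The class reads off the invariant scalar -\frac{64}{9} directly.


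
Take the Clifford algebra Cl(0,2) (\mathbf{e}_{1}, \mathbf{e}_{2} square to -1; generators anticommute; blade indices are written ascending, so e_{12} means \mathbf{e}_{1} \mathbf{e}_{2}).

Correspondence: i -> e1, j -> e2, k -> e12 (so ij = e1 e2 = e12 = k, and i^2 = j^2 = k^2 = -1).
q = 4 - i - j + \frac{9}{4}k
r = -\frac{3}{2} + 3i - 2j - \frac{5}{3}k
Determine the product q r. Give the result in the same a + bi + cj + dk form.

In blades: q = 4 - e_{1} - e_{2} + \frac{9}{4} e_{12}, r = -\frac{3}{2} + 3 e_{1} - 2 e_{2} - \frac{5}{3} e_{12}.
Distribute q over r term by term (generator squares from the signature, products reordered to ascending indices): (4)*r = -6 + 12 e_{1} - 8 e_{2} - \frac{20}{3} e_{12}; (-e_{1})*r = 3 + \frac{3}{2} e_{1} - \frac{5}{3} e_{2} + 2 e_{12}; (-e_{2})*r = -2 + \frac{5}{3} e_{1} + \frac{3}{2} e_{2} + 3 e_{12}; (\frac{9}{4} e_{12})*r = \frac{15}{4} + \frac{9}{2} e_{1} + \frac{27}{4} e_{2} - \frac{27}{8} e_{12}.
Sum: -\frac{5}{4} + \frac{59}{3} e_{1} - \frac{17}{12} e_{2} - \frac{121}{24} e_{12}; translating back through the correspondence:
Answer: -\frac{5}{4} + \frac{59}{3}i - \frac{17}{12}j - \frac{121}{24}k


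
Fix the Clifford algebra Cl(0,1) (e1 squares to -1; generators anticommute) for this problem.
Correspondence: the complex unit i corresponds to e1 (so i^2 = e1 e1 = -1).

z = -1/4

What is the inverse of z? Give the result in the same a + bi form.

In blades: z = -1/4.
With qbar = -1/4 (scalar fixed, mapped units negated), z qbar = 1/16 (the sum of squared coefficients), so z^-1 = qbar / (1/16) = -4; translating back:
Answer: -4


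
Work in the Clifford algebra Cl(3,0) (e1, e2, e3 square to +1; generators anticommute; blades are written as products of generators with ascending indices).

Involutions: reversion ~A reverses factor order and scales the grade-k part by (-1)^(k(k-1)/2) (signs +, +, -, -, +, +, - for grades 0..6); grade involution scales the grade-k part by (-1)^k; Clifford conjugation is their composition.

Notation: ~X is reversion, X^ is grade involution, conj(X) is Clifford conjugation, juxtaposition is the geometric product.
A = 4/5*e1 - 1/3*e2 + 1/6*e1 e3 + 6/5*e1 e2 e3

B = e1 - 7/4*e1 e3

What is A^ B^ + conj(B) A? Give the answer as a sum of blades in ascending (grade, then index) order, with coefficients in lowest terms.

first term: 131/120 + 21/10*e2 + 47/30*e3 + 1/3*e1 e2 + 6/5*e2 e3 + 7/12*e1 e2 e3
second term: -131/120 + 21/10*e2 - 47/30*e3 + 1/3*e1 e2 - 6/5*e2 e3 + 7/12*e1 e2 e3
Answer: 21/5*e2 + 2/3*e1 e2 + 7/6*e1 e2 e3


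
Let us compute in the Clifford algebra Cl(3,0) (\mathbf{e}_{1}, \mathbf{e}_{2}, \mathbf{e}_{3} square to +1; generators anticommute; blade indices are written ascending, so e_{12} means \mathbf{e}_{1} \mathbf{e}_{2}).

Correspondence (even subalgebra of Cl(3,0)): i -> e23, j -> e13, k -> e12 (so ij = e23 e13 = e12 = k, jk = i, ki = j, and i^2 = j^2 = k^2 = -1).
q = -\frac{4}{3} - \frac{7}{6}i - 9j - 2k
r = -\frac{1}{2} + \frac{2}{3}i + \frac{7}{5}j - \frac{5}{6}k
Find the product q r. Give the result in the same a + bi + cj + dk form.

In blades: q = -\frac{4}{3} - 2 e_{12} - 9 e_{13} - \frac{7}{6} e_{23}, r = -\frac{1}{2} - \frac{5}{6} e_{12} + \frac{7}{5} e_{13} + \frac{2}{3} e_{23}.
Distribute q over r term by term (generator squares from the signature, products reordered to ascending indices): (-\frac{4}{3})*r = \frac{2}{3} + \frac{10}{9} e_{12} - \frac{28}{15} e_{13} - \frac{8}{9} e_{23}; (-2 e_{12})*r = -\frac{5}{3} + e_{12} - \frac{4}{3} e_{13} + \frac{14}{5} e_{23}; (-9 e_{13})*r = \frac{63}{5} + 6 e_{12} + \frac{9}{2} e_{13} + \frac{15}{2} e_{23}; (-\frac{7}{6} e_{23})*r = \frac{7}{9} - \frac{49}{30} e_{12} - \frac{35}{36} e_{13} + \frac{7}{12} e_{23}.
Sum: \frac{557}{45} + \frac{583}{90} e_{12} + \frac{59}{180} e_{13} + \frac{1799}{180} e_{23}; translating back through the correspondence:
Answer: \frac{557}{45} + \frac{1799}{180}i + \frac{59}{180}j + \frac{583}{90}k


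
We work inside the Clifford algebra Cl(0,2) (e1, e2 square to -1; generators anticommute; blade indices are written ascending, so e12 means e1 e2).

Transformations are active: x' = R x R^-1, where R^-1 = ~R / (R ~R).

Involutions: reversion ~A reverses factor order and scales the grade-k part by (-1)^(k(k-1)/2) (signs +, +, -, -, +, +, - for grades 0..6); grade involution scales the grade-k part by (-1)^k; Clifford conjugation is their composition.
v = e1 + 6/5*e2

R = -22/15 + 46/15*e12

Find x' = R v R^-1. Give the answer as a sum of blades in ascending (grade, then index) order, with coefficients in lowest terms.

~R = -22/15 - 46/15*e12, and R ~R = 104/9, so R^-1 = ~R / (104/9).
R v = -386/75*e1 + 98/75*e2
Answer: 498/1625*e1 - 2489/1625*e2


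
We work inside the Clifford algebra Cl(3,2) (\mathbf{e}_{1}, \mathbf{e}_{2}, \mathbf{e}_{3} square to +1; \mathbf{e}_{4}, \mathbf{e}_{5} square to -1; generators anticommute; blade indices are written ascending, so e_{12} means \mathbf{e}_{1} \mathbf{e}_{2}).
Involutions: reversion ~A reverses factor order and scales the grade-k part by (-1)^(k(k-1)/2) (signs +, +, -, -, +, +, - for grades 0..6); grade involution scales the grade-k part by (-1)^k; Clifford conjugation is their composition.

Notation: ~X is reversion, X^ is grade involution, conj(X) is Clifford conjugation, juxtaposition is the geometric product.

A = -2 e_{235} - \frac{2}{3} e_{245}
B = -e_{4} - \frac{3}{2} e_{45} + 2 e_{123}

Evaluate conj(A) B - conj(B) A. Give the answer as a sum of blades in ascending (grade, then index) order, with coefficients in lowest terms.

first term: -e_{2} - 4 e_{15} + \frac{2}{3} e_{25} + 3 e_{234} + \frac{4}{3} e_{1345} - 2 e_{2345}
second term: e_{2} + 4 e_{15} - \frac{2}{3} e_{25} + 3 e_{234} + \frac{4}{3} e_{1345} - 2 e_{2345}
Answer: -2 e_{2} - 8 e_{15} + \frac{4}{3} e_{25}


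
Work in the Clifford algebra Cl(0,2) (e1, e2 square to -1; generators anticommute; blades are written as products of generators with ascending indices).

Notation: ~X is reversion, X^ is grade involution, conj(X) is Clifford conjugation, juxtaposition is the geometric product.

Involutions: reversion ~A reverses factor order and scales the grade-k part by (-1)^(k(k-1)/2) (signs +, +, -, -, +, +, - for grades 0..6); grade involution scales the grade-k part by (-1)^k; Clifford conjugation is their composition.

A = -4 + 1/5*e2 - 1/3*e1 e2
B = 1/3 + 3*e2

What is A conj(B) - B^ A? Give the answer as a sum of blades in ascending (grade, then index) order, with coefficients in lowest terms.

first term: -11/15 - e1 + 181/15*e2 - 1/9*e1 e2
second term: -11/15 + e1 + 181/15*e2 - 1/9*e1 e2
Answer: -2*e1


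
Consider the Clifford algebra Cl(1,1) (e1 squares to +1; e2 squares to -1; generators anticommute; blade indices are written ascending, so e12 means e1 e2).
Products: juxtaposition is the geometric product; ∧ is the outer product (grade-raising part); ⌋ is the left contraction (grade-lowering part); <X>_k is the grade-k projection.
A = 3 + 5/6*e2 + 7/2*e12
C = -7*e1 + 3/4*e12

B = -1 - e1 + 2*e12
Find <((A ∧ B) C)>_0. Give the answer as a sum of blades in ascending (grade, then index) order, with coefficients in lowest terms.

step 1: -3 - 3*e1 - 5/6*e2 + 10/3*e12
step 2: 47/2 + 163/8*e1 + 253/12*e2 - 97/12*e12
step 3: 47/2
Answer: 47/2


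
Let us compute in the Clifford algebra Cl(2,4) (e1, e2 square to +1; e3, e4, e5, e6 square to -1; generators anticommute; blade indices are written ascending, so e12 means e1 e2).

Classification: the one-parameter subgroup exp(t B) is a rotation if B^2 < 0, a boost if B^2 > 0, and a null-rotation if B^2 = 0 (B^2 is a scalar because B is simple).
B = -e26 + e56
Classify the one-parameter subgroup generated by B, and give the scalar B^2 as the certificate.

B^2 term by term: the squares give (-1)^2*(e26)^2 + (1)^2*(e56)^2 = 1*(+1) + 1*(-1) = 0 (each basis 2-blade squares to minus the product of its generators' squares); cross terms between blades sharing an index anticommute and cancel. So B^2 = 0.
Answer: null-rotation, certificate B^2 = 0. The class reads off the invariant scalar 0 directly.


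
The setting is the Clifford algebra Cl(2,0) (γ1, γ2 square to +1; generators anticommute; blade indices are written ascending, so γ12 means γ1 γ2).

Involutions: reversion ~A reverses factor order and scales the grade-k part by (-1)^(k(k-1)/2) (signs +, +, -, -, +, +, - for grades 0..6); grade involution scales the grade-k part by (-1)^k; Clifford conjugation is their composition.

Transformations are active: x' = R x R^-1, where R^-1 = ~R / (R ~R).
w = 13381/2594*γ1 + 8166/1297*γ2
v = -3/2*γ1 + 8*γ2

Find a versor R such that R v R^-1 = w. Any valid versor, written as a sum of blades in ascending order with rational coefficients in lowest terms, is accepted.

Reasoning: v^2 = w^2 = 265/4 since conjugation preserves the quadratic form; R = v + w = 4745/1297*γ1 + 18542/1297*γ2 is then valid when invertible, keeping its own part and reversing (v - w)/2.
Answer: 4745/1297*γ1 + 18542/1297*γ2


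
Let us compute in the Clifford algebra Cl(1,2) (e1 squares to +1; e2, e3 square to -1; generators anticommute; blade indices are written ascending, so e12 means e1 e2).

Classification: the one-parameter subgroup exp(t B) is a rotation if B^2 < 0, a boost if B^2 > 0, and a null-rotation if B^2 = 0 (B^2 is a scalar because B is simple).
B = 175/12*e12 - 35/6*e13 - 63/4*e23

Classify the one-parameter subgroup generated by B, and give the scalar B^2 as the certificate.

B^2 term by term: the squares give (175/12)^2*(e12)^2 + (-35/6)^2*(e13)^2 + (-63/4)^2*(e23)^2 = 30625/144*(+1) + 1225/36*(+1) + 3969/16*(-1) = -49/36 (each basis 2-blade squares to minus the product of its generators' squares); cross terms between blades sharing an index anticommute and cancel. So B^2 = -49/36.
Answer: rotation, certificate B^2 = -49/36. No conjugation can change B^2 = -49/36; the sign gives the class.


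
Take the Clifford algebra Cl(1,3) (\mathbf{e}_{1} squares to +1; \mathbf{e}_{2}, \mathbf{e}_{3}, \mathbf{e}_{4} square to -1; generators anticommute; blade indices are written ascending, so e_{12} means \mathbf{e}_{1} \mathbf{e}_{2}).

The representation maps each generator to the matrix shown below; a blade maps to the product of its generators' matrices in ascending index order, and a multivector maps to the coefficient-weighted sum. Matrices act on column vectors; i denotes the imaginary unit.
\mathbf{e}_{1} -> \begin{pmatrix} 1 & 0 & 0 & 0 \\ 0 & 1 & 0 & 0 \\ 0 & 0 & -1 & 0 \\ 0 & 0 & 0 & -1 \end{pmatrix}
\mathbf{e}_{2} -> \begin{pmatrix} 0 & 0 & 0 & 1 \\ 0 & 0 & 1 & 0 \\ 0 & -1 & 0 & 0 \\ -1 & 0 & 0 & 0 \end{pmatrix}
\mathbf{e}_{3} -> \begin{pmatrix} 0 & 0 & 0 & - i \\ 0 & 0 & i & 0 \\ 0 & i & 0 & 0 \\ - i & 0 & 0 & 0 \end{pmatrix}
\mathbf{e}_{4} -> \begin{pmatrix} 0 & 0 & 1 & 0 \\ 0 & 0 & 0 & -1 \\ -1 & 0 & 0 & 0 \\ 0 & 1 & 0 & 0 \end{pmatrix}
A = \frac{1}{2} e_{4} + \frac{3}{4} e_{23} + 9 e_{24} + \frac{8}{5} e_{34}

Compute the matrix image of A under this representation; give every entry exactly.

Bivector images (products of the table entries): rho(e_{23}) = rho(\mathbf{e}_{2})rho(\mathbf{e}_{3}) = \begin{pmatrix} - i & 0 & 0 & 0 \\ 0 & i & 0 & 0 \\ 0 & 0 & - i & 0 \\ 0 & 0 & 0 & i \end{pmatrix}; rho(e_{24}) = rho(\mathbf{e}_{2})rho(\mathbf{e}_{4}) = \begin{pmatrix} 0 & 1 & 0 & 0 \\ -1 & 0 & 0 & 0 \\ 0 & 0 & 0 & 1 \\ 0 & 0 & -1 & 0 \end{pmatrix}; rho(e_{34}) = rho(\mathbf{e}_{3})rho(\mathbf{e}_{4}) = \begin{pmatrix} 0 & - i & 0 & 0 \\ - i & 0 & 0 & 0 \\ 0 & 0 & 0 & - i \\ 0 & 0 & - i & 0 \end{pmatrix}.
M = (\frac{1}{2})*rho(e_{4}) + (\frac{3}{4})*rho(e_{23}) + (9)*rho(e_{24}) + (\frac{8}{5})*rho(e_{34}), summed entrywise:
Answer: \begin{pmatrix} - \frac{3 i}{4} & 9 - \frac{8 i}{5} & \frac{1}{2} & 0 \\ -9 - \frac{8 i}{5} & \frac{3 i}{4} & 0 & - \frac{1}{2} \\ - \frac{1}{2} & 0 & - \frac{3 i}{4} & 9 - \frac{8 i}{5} \\ 0 & \frac{1}{2} & -9 - \frac{8 i}{5} & \frac{3 i}{4} \end{pmatrix}


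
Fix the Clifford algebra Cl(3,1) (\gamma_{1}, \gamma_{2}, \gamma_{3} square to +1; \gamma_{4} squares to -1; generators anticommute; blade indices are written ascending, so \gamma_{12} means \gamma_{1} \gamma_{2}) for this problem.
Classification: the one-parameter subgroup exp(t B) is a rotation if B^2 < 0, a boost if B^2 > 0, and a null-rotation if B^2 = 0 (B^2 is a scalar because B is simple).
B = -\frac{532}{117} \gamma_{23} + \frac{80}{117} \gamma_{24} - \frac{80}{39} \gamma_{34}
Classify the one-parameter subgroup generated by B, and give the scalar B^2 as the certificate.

B^2 term by term: the squares give (-\frac{532}{117})^2*(\gamma_{23})^2 + (\frac{80}{117})^2*(\gamma_{24})^2 + (-\frac{80}{39})^2*(\gamma_{34})^2 = \frac{283024}{13689}*(-1) + \frac{6400}{13689}*(+1) + \frac{6400}{1521}*(+1) = -16 (each basis 2-blade squares to minus the product of its generators' squares); cross terms between blades sharing an index anticommute and cancel. So B^2 = -16.
Answer: rotation, certificate B^2 = -16. Certificate logic: -16 is a conjugation-invariant scalar, so its sign fixes rotation versus boost versus null-rotation outright.


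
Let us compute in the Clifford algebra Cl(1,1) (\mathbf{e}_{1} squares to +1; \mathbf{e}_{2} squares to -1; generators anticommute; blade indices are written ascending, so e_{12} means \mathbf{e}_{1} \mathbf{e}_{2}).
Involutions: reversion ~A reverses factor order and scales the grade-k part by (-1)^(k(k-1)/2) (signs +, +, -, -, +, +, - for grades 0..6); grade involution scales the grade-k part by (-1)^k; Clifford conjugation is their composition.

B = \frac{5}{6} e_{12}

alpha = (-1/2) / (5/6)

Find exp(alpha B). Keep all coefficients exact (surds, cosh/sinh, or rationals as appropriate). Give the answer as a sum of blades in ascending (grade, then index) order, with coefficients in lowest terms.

B^2 = (\frac{5}{6})^2*(e_{12})^2 = \frac{25}{36}*(+1) = \frac{25}{36} (a basis 2-blade squares to minus the product of its generators' squares).
B^2 = \frac{25}{36} — the series telescopes hyperbolically here: l = \frac{5}{6}, alpha*l = - \frac{1}{2}, so exp(alpha B) = cosh(- \frac{1}{2}) + (sinh(- \frac{1}{2})/(\frac{5}{6}))*B = \cosh{\left(\frac{1}{2} \right)} + (- \frac{6 \sinh{\left(\frac{1}{2} \right)}}{5})*B.
Answer: \cosh{\left(\frac{1}{2} \right)} - \sinh{\left(\frac{1}{2} \right)} e_{12}


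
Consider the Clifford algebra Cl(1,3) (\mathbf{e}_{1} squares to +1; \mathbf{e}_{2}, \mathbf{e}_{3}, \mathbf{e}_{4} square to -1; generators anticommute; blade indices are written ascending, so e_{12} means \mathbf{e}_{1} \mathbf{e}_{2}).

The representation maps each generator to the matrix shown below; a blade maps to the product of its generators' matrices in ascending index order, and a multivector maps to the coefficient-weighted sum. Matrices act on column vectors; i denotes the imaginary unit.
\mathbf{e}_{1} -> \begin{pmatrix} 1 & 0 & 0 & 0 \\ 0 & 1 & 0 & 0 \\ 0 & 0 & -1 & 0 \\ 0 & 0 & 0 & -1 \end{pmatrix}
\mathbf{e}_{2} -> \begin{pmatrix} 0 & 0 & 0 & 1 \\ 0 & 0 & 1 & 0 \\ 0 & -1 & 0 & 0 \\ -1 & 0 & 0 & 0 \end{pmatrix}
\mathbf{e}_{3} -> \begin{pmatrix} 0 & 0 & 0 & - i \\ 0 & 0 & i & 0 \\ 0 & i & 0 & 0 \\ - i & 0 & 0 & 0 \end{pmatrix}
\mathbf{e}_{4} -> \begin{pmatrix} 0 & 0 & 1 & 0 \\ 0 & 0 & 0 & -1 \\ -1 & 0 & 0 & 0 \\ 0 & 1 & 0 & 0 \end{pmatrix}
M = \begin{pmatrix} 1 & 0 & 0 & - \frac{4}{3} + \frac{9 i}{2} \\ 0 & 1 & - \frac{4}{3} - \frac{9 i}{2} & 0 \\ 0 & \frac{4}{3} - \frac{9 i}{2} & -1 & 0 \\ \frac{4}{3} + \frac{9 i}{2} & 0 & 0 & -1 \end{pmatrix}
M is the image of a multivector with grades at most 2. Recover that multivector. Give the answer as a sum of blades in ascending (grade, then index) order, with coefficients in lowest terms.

Method: the blade images are trace-orthogonal — tr(rho(e_A) rho(e_B)^-1) = 4 if A = B and 0 otherwise — and rho(e_A)^-1 = (e_A)^2 * rho(e_A) with (e_A)^2 = +1 or -1, so the coefficient of e_A in the preimage is (e_A)^2 * tr(M rho(e_A))/4.
Nonzero projections over blades of grade <= 2: e_{1}: (e_{1})^2 = +1, tr(M rho(e_{1})) = 4, coefficient 1; e_{2}: (e_{2})^2 = -1, tr(M rho(e_{2})) = \frac{16}{3}, coefficient -\frac{4}{3}; e_{3}: (e_{3})^2 = -1, tr(M rho(e_{3})) = 18, coefficient -\frac{9}{2}. Every other blade of grade <= 2 projects to 0.
Answer: e_{1} - \frac{4}{3} e_{2} - \frac{9}{2} e_{3}


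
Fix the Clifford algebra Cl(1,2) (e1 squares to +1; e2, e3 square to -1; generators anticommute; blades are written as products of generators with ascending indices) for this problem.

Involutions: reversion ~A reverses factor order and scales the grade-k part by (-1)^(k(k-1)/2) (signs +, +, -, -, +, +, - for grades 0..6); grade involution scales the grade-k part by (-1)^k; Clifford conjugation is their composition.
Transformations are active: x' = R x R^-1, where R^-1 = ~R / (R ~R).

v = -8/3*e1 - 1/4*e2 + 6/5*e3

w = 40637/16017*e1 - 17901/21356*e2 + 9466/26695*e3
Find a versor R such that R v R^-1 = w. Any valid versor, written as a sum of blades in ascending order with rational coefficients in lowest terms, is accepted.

R = v + w = -2075/16017*e1 - 5810/5339*e2 + 8300/5339*e3 works: the equal norms (20191/3600) guarantee its sandwich swaps v into w.
Answer: -2075/16017*e1 - 5810/5339*e2 + 8300/5339*e3


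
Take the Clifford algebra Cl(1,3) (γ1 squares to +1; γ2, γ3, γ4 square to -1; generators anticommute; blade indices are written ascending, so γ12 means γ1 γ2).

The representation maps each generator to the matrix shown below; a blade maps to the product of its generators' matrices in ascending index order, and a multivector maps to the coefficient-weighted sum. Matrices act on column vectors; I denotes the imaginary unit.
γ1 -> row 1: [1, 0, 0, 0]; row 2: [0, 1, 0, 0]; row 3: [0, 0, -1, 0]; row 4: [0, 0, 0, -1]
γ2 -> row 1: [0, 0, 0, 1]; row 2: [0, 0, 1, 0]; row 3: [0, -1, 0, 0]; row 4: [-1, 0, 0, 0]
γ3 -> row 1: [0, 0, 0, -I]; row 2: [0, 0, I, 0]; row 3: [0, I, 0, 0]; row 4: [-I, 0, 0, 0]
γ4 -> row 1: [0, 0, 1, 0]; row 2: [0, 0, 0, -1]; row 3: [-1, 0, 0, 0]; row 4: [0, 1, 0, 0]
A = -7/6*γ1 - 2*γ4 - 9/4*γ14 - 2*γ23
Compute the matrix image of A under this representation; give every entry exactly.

Bivector images (products of the table entries): rho(γ14) = rho(γ1)rho(γ4) = row 1: [0, 0, 1, 0]; row 2: [0, 0, 0, -1]; row 3: [1, 0, 0, 0]; row 4: [0, -1, 0, 0]; rho(γ23) = rho(γ2)rho(γ3) = row 1: [-I, 0, 0, 0]; row 2: [0, I, 0, 0]; row 3: [0, 0, -I, 0]; row 4: [0, 0, 0, I].
M = (-7/6)*rho(γ1) + (-2)*rho(γ4) + (-9/4)*rho(γ14) + (-2)*rho(γ23), summed entrywise:
Answer: row 1: [-7/6 + 2*I, 0, -17/4, 0]; row 2: [0, -7/6 - 2*I, 0, 17/4]; row 3: [-1/4, 0, 7/6 + 2*I, 0]; row 4: [0, 1/4, 0, 7/6 - 2*I]


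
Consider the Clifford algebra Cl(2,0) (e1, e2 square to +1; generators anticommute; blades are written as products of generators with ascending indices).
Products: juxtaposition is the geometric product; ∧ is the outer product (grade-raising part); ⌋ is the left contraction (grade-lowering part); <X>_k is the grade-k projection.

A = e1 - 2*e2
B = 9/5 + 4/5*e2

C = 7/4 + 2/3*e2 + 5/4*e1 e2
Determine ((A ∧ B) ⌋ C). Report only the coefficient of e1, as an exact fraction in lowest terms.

step 1: 9/5*e1 - 18/5*e2 + 4/5*e1 e2
step 2: -17/5 + 9/2*e1 + 9/4*e2
Answer: 9/2


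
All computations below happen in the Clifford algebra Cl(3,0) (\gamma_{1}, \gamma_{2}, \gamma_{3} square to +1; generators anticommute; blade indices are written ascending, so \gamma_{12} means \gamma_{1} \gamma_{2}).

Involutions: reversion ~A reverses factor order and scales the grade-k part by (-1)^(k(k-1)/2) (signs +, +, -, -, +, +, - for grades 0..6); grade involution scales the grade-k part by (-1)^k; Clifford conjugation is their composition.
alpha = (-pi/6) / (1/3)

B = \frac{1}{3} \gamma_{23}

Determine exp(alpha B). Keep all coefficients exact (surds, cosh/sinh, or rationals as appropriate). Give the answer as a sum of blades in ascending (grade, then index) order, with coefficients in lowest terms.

B^2 = (\frac{1}{3})^2*(\gamma_{23})^2 = \frac{1}{9}*(-1) = -\frac{1}{9} (a basis 2-blade squares to minus the product of its generators' squares).
B^2 = -\frac{1}{9} — circular case — the even/odd split gives cos and sin: l = \frac{1}{3}, alpha*l = - \frac{\pi}{6}, so exp(alpha B) = cos(- \frac{\pi}{6}) + (sin(- \frac{\pi}{6})/(\frac{1}{3}))*B = \frac{\sqrt{3}}{2} + (- \frac{3}{2})*B.
Answer: \frac{\sqrt{3}}{2} - \frac{1}{2} \gamma_{23}


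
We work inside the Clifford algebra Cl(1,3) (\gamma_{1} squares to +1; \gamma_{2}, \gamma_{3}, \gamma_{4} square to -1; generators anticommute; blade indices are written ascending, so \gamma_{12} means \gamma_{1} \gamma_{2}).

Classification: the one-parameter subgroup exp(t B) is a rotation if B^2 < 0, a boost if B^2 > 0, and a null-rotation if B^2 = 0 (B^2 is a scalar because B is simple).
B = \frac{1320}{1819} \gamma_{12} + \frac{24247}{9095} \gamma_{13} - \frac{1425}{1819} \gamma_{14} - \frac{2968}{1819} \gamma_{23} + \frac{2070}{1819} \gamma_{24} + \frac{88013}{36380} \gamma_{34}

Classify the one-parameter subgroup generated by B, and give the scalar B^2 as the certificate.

B^2 term by term: the squares give (\frac{1320}{1819})^2*(\gamma_{12})^2 + (\frac{24247}{9095})^2*(\gamma_{13})^2 + (-\frac{1425}{1819})^2*(\gamma_{14})^2 + (-\frac{2968}{1819})^2*(\gamma_{23})^2 + (\frac{2070}{1819})^2*(\gamma_{24})^2 + (\frac{88013}{36380})^2*(\gamma_{34})^2 = \frac{1742400}{3308761}*(+1) + \frac{587917009}{82719025}*(+1) + \frac{2030625}{3308761}*(+1) + \frac{8809024}{3308761}*(-1) + \frac{4284900}{3308761}*(-1) + \frac{7746288169}{1323504400}*(-1) = -\frac{25}{16} (each basis 2-blade squares to minus the product of its generators' squares); cross terms between blades sharing an index anticommute and cancel; the commuting (index-disjoint) pairs give grade-4 terms 2*c*c'*(blade product), which cancel blade by blade — \gamma_{1234}: \frac{11617716}{3308761} - \frac{20076516}{3308761} + \frac{8458800}{3308761} = 0 — confirming B is simple. So B^2 = -\frac{25}{16}.
Answer: rotation, certificate B^2 = -\frac{25}{16}. Note: conjugating B changes its blade decomposition but never the scalar B^2 = -\frac{25}{16}, whose sign settles the classification.


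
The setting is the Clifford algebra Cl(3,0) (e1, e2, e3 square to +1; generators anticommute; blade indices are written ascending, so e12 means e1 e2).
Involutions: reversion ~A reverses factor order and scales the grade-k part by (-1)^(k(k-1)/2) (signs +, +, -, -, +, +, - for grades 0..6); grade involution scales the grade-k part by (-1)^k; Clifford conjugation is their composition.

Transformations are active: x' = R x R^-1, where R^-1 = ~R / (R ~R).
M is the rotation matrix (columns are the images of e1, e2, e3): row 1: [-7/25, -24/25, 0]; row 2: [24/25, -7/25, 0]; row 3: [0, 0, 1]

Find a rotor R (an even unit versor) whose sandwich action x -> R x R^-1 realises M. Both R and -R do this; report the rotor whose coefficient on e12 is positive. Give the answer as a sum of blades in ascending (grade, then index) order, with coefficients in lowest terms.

Method: write R = a + b12*e12 + b13*e13 + b23*e23 with a^2 + b12^2 + b13^2 + b23^2 = 1 (so R^-1 = ~R). Expanding the columns R e_j ~R gives tr M = 4a^2 - 1 and, from the antisymmetric part, M21 - M12 = -4a*b12, M13 - M31 = 4a*b13, M32 - M23 = -4a*b23.
Here tr M = 11/25, so a^2 = (1 + tr M)/4 = 9/25 and a = ±3/5. Taking a = 3/5: M21 - M12 = 48/25, M13 - M31 = 0, M32 - M23 = 0, giving b12 = -4/5, b13 = 0, b23 = 0, i.e. R = 3/5 - 4/5*e12.
Its e12 coefficient is negative, so report the other preimage -R.
Answer: -3/5 + 4/5*e12. Key observation: the double cover Spin(3) -> SO(3) sends R and -R to the same matrix (trace 11/25 here), so the stated sign of the e12 coefficient is what selects one sheet.


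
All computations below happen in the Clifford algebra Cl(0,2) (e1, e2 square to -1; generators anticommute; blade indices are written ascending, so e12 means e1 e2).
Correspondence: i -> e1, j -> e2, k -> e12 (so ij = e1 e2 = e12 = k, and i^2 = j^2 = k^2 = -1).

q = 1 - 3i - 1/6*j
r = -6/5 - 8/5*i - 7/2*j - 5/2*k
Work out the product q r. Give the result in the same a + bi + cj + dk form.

In blades: q = 1 - 3*e1 - 1/6*e2, r = -6/5 - 8/5*e1 - 7/2*e2 - 5/2*e12.
Distribute q over r term by term (generator squares from the signature, products reordered to ascending indices): (1)*r = -6/5 - 8/5*e1 - 7/2*e2 - 5/2*e12; (-3*e1)*r = -24/5 + 18/5*e1 - 15/2*e2 + 21/2*e12; (-1/6*e2)*r = -7/12 + 5/12*e1 + 1/5*e2 - 4/15*e12.
Sum: -79/12 + 29/12*e1 - 54/5*e2 + 116/15*e12; translating back through the correspondence:
Answer: -79/12 + 29/12*i - 54/5*j + 116/15*k


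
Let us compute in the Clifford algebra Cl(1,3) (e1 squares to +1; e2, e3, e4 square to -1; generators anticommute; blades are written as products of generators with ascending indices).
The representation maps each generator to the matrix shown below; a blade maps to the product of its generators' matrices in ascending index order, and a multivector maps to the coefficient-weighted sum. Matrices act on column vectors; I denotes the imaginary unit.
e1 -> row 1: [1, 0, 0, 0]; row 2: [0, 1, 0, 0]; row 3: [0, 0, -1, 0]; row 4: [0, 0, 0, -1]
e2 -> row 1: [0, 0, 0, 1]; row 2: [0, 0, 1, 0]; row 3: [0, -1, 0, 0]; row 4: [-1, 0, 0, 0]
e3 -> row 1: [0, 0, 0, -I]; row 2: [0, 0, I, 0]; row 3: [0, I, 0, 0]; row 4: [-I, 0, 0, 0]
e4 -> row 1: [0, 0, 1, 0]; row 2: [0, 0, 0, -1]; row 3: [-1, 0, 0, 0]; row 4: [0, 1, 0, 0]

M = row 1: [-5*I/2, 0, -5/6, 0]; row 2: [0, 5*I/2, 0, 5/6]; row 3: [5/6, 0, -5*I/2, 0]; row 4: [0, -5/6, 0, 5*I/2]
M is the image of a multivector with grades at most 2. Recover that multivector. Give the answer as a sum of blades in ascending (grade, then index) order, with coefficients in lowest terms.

Method: the blade images are trace-orthogonal — tr(rho(e_A) rho(e_B)^-1) = 4 if A = B and 0 otherwise — and rho(e_A)^-1 = (e_A)^2 * rho(e_A) with (e_A)^2 = +1 or -1, so the coefficient of e_A in the preimage is (e_A)^2 * tr(M rho(e_A))/4.
Nonzero projections over blades of grade <= 2: e4: (e4)^2 = -1, tr(M rho(e4)) = 10/3, coefficient -5/6; e2 e3: (e2 e3)^2 = -1, tr(M rho(e2 e3)) = -10, coefficient 5/2. Every other blade of grade <= 2 projects to 0.
Answer: -5/6*e4 + 5/2*e2 e3


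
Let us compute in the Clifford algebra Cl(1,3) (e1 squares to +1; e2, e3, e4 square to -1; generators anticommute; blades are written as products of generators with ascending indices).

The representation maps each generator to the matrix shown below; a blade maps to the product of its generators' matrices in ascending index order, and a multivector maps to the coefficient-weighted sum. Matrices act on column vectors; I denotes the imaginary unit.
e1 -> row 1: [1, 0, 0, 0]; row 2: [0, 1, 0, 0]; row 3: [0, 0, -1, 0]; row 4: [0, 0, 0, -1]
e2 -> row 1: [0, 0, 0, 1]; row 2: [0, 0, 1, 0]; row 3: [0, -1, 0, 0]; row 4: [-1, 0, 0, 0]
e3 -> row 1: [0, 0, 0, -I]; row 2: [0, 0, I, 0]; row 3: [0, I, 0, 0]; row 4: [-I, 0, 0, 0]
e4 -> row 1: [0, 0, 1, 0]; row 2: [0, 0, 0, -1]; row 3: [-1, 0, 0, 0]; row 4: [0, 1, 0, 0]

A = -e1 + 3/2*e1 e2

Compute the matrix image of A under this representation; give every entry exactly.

Bivector images (products of the table entries): rho(e1 e2) = rho(e1)rho(e2) = row 1: [0, 0, 0, 1]; row 2: [0, 0, 1, 0]; row 3: [0, 1, 0, 0]; row 4: [1, 0, 0, 0].
M = (-1)*rho(e1) + (3/2)*rho(e1 e2), summed entrywise:
Answer: row 1: [-1, 0, 0, 3/2]; row 2: [0, -1, 3/2, 0]; row 3: [0, 3/2, 1, 0]; row 4: [3/2, 0, 0, 1]


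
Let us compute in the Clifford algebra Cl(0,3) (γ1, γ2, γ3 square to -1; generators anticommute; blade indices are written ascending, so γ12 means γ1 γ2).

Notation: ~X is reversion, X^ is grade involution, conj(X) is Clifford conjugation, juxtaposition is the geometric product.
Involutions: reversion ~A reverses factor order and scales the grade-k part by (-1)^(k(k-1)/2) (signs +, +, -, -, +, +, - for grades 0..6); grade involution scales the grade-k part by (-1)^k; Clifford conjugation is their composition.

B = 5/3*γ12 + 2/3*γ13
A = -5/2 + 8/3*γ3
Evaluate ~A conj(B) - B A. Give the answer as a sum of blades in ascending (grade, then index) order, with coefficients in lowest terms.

first term: -16/9*γ1 + 25/6*γ12 + 5/3*γ13 - 40/9*γ123
second term: -16/9*γ1 - 25/6*γ12 - 5/3*γ13 + 40/9*γ123
Answer: 25/3*γ12 + 10/3*γ13 - 80/9*γ123


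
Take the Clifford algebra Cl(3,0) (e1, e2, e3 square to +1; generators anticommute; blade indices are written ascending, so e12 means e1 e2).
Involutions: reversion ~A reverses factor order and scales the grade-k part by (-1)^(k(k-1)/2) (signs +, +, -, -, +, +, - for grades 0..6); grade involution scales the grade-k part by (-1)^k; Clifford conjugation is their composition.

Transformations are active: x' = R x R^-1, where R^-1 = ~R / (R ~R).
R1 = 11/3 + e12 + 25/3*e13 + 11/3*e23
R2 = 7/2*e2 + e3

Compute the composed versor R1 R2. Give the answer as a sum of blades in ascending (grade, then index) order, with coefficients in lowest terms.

Distribute over the terms of R2 (each basis-blade product reordered to ascending indices, repeated generators contracted through their squares):
R1 (7/2*e2) = 7/2*e1 + 77/6*e2 - 77/6*e3 - 175/6*e123
R1 (e3) = 25/3*e1 + 11/3*e2 + 11/3*e3 + e123
Summing the partial products and collecting blades:
Answer: 71/6*e1 + 33/2*e2 - 55/6*e3 - 169/6*e123


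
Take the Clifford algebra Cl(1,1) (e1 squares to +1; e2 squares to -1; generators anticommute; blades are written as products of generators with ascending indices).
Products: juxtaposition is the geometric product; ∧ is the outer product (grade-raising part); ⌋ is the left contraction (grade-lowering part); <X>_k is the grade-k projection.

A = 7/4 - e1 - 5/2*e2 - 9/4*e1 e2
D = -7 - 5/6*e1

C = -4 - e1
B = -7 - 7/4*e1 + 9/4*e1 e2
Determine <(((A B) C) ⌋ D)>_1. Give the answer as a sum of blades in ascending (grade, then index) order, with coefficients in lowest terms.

step 1: -249/16 - 27/16*e1 + 181/16*e2 + 245/16*e1 e2
step 2: 1023/16 + 357/16*e1 - 479/16*e2 - 799/16*e1 e2
step 3: -14917/32 - 1705/32*e1
step 4: -1705/32*e1
Answer: -1705/32*e1


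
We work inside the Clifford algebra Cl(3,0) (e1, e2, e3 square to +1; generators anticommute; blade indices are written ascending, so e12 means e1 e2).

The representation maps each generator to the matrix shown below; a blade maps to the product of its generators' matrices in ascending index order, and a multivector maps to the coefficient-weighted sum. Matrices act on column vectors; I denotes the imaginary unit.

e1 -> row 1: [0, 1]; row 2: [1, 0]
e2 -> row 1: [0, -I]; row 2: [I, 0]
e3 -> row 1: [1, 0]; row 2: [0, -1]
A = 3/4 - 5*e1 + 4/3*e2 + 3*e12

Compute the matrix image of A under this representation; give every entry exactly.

Bivector images (products of the table entries): rho(e12) = rho(e1)rho(e2) = row 1: [I, 0]; row 2: [0, -I].
M = (3/4)*1 + (-5)*rho(e1) + (4/3)*rho(e2) + (3)*rho(e12), summed entrywise (1 is the identity matrix):
Answer: row 1: [3/4 + 3*I, -5 - 4*I/3]; row 2: [-5 + 4*I/3, 3/4 - 3*I]


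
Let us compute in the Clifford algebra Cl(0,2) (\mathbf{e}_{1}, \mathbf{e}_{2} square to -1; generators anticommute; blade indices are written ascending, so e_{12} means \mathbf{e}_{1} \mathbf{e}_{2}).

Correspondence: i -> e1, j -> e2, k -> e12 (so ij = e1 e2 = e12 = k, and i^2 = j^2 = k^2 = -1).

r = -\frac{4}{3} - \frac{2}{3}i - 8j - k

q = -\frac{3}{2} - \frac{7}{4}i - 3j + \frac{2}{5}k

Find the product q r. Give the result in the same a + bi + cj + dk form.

In blades: q = -\frac{3}{2} - \frac{7}{4} e_{1} - 3 e_{2} + \frac{2}{5} e_{12}, r = -\frac{4}{3} - \frac{2}{3} e_{1} - 8 e_{2} - e_{12}.
Distribute q over r term by term (generator squares from the signature, products reordered to ascending indices): (-\frac{3}{2})*r = 2 + e_{1} + 12 e_{2} + \frac{3}{2} e_{12}; (-\frac{7}{4} e_{1})*r = -\frac{7}{6} + \frac{7}{3} e_{1} - \frac{7}{4} e_{2} + 14 e_{12}; (-3 e_{2})*r = -24 + 3 e_{1} + 4 e_{2} - 2 e_{12}; (\frac{2}{5} e_{12})*r = \frac{2}{5} + \frac{16}{5} e_{1} - \frac{4}{15} e_{2} - \frac{8}{15} e_{12}.
Sum: -\frac{683}{30} + \frac{143}{15} e_{1} + \frac{839}{60} e_{2} + \frac{389}{30} e_{12}; translating back through the correspondence:
Answer: -\frac{683}{30} + \frac{143}{15}i + \frac{839}{60}j + \frac{389}{30}k


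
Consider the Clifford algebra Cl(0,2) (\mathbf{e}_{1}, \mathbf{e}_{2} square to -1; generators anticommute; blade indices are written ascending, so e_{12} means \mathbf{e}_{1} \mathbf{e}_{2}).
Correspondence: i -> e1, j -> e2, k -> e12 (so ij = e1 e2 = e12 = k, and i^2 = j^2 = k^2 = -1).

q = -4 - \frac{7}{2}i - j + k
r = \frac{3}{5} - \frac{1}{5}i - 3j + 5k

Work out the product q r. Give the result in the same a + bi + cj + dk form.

In blades: q = -4 - \frac{7}{2} e_{1} - e_{2} + e_{12}, r = \frac{3}{5} - \frac{1}{5} e_{1} - 3 e_{2} + 5 e_{12}.
Distribute q over r term by term (generator squares from the signature, products reordered to ascending indices): (-4)*r = -\frac{12}{5} + \frac{4}{5} e_{1} + 12 e_{2} - 20 e_{12}; (-\frac{7}{2} e_{1})*r = -\frac{7}{10} - \frac{21}{10} e_{1} + \frac{35}{2} e_{2} + \frac{21}{2} e_{12}; (-e_{2})*r = -3 - 5 e_{1} - \frac{3}{5} e_{2} - \frac{1}{5} e_{12}; (e_{12})*r = -5 + 3 e_{1} - \frac{1}{5} e_{2} + \frac{3}{5} e_{12}.
Sum: -\frac{111}{10} - \frac{33}{10} e_{1} + \frac{287}{10} e_{2} - \frac{91}{10} e_{12}; translating back through the correspondence:
Answer: -\frac{111}{10} - \frac{33}{10}i + \frac{287}{10}j - \frac{91}{10}k


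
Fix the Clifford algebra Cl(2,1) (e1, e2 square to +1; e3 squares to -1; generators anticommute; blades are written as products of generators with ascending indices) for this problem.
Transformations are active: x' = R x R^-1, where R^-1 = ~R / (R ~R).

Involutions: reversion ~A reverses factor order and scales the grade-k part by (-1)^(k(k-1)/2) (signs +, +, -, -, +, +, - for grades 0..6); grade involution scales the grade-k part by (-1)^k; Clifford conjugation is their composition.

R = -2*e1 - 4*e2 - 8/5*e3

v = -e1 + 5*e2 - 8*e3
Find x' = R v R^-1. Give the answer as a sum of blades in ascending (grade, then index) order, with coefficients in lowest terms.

~R = -2*e1 - 4*e2 - 8/5*e3, and R ~R = 436/25, so R^-1 = ~R / (436/25).
R v = -154/5 - 14*e1 e2 + 72/5*e1 e3 + 40*e2 e3
Answer: 879/109*e1 + 995/109*e2 + 1488/109*e3


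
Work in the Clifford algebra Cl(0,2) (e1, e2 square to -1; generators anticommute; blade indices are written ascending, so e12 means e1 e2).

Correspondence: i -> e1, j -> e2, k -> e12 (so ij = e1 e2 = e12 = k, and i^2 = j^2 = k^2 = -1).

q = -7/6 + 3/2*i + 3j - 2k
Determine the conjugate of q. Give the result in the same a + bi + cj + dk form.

In blades: q = -7/6 + 3/2*e1 + 3*e2 - 2*e12.
Conjugation here is Clifford conjugation: the scalar is fixed and the grade-1 and grade-2 blades all flip sign, giving -7/6 - 3/2*e1 - 3*e2 + 2*e12; translating back:
Answer: -7/6 - 3/2*i - 3j + 2k


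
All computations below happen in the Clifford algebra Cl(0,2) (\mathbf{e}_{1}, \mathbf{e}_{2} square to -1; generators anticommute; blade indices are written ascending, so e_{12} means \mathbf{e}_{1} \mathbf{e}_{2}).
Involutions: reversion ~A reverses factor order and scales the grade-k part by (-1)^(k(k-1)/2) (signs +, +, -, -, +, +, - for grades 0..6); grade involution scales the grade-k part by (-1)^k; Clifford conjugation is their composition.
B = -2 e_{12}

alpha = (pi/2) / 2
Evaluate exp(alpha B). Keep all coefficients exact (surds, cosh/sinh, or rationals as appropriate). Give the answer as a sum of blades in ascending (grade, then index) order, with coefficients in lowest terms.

B^2 = (-2)^2*(e_{12})^2 = 4*(-1) = -4 (a basis 2-blade squares to minus the product of its generators' squares).
B^2 = -4 — since the square is negative, the closed form is circular: l = 2, alpha*l = \frac{\pi}{2}, so exp(alpha B) = cos(\frac{\pi}{2}) + (sin(\frac{\pi}{2})/2)*B = 0 + (\frac{1}{2})*B.
Answer: -e_{12}


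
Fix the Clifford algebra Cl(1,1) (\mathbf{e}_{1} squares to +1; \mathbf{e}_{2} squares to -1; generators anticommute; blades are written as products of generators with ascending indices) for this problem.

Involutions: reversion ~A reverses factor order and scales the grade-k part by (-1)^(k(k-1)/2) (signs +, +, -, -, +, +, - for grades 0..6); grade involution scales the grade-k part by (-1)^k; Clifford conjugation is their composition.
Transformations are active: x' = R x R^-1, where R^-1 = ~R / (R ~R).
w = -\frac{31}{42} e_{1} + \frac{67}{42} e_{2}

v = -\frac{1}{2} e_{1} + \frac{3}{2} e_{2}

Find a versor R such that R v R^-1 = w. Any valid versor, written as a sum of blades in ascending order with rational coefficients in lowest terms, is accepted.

Reasoning: v^2 = w^2 = -2 since conjugation preserves the quadratic form; R = v + w = -\frac{26}{21} e_{1} + \frac{65}{21} e_{2} is then valid when invertible, keeping its own part and reversing (v - w)/2.
Answer: -\frac{26}{21} e_{1} + \frac{65}{21} e_{2}


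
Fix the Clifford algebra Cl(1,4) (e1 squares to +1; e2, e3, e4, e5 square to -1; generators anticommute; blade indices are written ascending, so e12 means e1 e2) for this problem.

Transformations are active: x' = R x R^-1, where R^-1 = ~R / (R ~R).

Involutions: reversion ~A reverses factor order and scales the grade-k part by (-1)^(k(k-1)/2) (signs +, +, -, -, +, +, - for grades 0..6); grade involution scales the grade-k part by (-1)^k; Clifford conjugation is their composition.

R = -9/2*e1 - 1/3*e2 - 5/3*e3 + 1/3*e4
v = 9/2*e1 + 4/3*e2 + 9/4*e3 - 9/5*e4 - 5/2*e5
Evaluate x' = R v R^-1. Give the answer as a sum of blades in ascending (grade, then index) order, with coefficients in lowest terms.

~R = -9/2*e1 - 1/3*e2 - 5/3*e3 + 1/3*e4, and R ~R = 69/4, so R^-1 = ~R / (69/4).
R v = -1391/90 - 9/2*e12 - 21/8*e13 + 33/5*e14 + 45/4*e15 + 53/36*e23 + 7/45*e24 + 5/6*e25 + 9/4*e34 + 25/6*e35 - 5/6*e45
Answer: 2459/690*e1 - 6856/9315*e2 + 5489/7452*e3 + 11203/9315*e4 + 5/2*e5
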